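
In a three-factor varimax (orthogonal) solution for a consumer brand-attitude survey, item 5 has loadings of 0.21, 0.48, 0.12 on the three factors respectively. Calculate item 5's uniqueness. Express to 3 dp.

h² = 0.21² + 0.48² + 0.12² = 0.0441 + 0.2304 + 0.0144 = 0.2889
Uniqueness u² = 1 − h² = 1 − 0.2889 = 0.7111

0.711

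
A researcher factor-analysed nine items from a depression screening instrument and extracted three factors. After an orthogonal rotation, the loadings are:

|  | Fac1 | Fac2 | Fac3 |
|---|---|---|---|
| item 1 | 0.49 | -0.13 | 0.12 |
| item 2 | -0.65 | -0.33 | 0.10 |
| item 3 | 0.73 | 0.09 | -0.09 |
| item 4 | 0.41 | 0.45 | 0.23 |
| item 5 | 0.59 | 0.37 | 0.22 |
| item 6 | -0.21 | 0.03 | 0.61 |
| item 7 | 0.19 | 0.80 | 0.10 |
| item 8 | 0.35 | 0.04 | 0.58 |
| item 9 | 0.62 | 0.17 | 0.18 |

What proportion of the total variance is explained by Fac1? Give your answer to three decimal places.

SS loadings for Fac1 = 0.49² + (-0.65)² + 0.73² + 0.41² + 0.59² + (-0.21)² + 0.19² + 0.35² + 0.62² = 2.2988
Proportion of variance = 2.2988 / 9 = 0.2554.

0.255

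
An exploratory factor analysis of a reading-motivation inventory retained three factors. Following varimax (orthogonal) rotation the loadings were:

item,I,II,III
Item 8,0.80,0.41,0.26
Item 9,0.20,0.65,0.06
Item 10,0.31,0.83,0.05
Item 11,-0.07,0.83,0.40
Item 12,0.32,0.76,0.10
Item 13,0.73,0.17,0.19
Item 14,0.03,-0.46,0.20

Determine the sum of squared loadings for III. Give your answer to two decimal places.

SS loadings for III = 0.26² + 0.06² + 0.05² + 0.40² + 0.10² + 0.19² + 0.20² = 0.0676 + 0.0036 + 0.0025 + 0.1600 + 0.0100 + 0.0361 + 0.0400 = 0.3198

0.32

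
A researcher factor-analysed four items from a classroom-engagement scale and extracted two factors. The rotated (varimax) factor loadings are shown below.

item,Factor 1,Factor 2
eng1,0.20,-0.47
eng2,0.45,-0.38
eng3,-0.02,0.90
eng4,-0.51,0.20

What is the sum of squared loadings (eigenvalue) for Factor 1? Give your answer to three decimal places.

SS loadings for Factor 1 = 0.20² + 0.45² + (-0.02)² + (-0.51)² = 0.0400 + 0.2025 + 0.0004 + 0.2601 = 0.5030

0.503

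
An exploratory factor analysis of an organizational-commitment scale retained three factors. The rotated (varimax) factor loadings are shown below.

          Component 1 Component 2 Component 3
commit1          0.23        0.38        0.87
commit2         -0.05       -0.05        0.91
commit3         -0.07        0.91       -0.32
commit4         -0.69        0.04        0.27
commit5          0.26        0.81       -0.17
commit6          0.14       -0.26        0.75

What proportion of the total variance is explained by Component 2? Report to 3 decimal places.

0.283

SS loadings for Component 2 = 0.38² + (-0.05)² + 0.91² + 0.04² + 0.81² + (-0.26)² = 1.7003
Proportion of variance = 1.7003 / 6 = 0.2834.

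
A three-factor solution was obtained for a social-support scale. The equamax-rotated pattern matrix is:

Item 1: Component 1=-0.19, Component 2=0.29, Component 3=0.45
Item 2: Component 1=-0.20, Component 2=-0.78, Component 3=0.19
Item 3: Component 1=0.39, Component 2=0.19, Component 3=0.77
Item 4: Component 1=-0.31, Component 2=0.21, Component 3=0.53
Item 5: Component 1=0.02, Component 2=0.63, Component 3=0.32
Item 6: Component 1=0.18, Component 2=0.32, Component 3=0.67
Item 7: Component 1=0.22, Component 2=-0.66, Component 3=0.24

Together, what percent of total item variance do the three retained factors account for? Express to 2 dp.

54.78%

SS loadings by factor: 0.4055, 1.7076, 1.7213; total = 3.8344.
Total variance with 7 standardized items is 7, so the solution explains 3.8344/7 = 0.5478 = 54.78%.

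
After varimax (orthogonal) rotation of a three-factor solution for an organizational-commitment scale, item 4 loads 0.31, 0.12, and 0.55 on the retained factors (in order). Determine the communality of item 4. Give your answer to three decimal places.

h² = 0.31² + 0.12² + 0.55² = 0.0961 + 0.0144 + 0.3025 = 0.4130

0.413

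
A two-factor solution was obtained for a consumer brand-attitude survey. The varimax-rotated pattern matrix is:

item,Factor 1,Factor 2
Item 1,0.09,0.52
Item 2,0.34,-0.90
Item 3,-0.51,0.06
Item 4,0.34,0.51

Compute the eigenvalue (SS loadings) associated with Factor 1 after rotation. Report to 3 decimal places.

0.499

SS loadings for Factor 1 = 0.09² + 0.34² + (-0.51)² + 0.34² = 0.0081 + 0.1156 + 0.2601 + 0.1156 = 0.4994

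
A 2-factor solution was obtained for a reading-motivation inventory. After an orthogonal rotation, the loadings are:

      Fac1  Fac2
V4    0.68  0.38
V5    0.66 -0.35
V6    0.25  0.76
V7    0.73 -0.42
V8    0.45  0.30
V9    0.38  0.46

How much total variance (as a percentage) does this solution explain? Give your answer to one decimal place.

Communalities: 0.6068, 0.5581, 0.6401, 0.7093, 0.2925, 0.3560; Σh² = 3.1628.
Total variance with 6 standardized items is 6, so the solution explains 3.1628/6 = 0.5271 = 52.71%.

52.7%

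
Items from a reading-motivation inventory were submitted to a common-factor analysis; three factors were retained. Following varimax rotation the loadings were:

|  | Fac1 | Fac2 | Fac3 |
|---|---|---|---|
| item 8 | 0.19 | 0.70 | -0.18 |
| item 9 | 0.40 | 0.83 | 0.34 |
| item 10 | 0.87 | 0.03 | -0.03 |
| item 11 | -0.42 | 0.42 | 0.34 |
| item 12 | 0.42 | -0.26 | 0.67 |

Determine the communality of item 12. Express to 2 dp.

h² = 0.42² + (-0.26)² + 0.67² = 0.1764 + 0.0676 + 0.4489 = 0.6929

0.69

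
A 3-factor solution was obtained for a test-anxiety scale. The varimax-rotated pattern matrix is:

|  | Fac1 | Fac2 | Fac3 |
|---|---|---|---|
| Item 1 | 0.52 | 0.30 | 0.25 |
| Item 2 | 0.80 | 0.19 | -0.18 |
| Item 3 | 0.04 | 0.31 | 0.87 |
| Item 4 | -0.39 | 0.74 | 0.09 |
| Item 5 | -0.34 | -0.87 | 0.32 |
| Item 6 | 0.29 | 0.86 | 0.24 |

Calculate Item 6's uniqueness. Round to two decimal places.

0.12

h² = 0.29² + 0.86² + 0.24² = 0.0841 + 0.7396 + 0.0576 = 0.8813
Uniqueness u² = 1 − h² = 1 − 0.8813 = 0.1187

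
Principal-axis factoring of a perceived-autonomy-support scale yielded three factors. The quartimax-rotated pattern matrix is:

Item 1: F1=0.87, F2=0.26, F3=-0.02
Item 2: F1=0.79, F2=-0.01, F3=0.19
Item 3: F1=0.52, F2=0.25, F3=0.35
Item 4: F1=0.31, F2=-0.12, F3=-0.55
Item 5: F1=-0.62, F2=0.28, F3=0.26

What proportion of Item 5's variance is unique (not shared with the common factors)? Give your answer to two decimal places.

h² = (-0.62)² + 0.28² + 0.26² = 0.3844 + 0.0784 + 0.0676 = 0.5304
Uniqueness u² = 1 − h² = 1 − 0.5304 = 0.4696

0.47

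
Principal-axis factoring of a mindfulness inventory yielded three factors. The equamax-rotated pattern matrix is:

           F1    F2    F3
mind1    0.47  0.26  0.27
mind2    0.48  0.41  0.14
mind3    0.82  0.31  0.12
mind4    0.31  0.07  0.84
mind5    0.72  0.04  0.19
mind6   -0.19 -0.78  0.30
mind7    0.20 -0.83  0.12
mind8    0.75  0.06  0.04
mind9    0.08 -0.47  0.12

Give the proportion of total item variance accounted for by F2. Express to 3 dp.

0.207

SS loadings for F2 = 0.26² + 0.41² + 0.31² + 0.07² + 0.04² + (-0.78)² + (-0.83)² + 0.06² + (-0.47)² = 1.8601
Proportion of variance = 1.8601 / 9 = 0.2067.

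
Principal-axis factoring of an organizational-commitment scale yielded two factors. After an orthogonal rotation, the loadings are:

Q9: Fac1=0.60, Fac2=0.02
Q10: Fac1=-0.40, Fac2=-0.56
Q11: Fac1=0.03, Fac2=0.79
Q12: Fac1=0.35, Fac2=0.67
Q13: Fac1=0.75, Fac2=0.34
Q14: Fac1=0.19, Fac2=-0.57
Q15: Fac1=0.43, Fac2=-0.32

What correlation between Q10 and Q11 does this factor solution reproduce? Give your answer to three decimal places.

r̂ = Σ λ_i·λ_j across factors = (-0.40)(0.03) + (-0.56)(0.79)
  = -0.0120 -0.4424 = -0.4544

-0.454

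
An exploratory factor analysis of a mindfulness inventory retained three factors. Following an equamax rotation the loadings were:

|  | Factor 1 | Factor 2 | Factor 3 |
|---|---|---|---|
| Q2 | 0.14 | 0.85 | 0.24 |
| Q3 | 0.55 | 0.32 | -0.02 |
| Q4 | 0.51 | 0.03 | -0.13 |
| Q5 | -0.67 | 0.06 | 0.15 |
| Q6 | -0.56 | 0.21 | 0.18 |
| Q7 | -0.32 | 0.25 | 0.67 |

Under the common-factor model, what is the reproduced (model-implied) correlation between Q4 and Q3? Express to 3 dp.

0.293

r̂ = Σ λ_i·λ_j across factors = (0.51)(0.55) + (0.03)(0.32) + (-0.13)(-0.02)
  = +0.2805 +0.0096 +0.0026 = 0.2927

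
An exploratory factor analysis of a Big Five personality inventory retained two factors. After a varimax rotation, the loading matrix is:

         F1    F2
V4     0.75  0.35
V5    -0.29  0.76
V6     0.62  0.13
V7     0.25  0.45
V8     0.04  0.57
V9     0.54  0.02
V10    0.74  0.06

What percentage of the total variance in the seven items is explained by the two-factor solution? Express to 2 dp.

Communalities: 0.6850, 0.6617, 0.4013, 0.2650, 0.3265, 0.2920, 0.5512; Σh² = 3.1827.
Total variance with 7 standardized items is 7, so the solution explains 3.1827/7 = 0.4547 = 45.47%.

45.47%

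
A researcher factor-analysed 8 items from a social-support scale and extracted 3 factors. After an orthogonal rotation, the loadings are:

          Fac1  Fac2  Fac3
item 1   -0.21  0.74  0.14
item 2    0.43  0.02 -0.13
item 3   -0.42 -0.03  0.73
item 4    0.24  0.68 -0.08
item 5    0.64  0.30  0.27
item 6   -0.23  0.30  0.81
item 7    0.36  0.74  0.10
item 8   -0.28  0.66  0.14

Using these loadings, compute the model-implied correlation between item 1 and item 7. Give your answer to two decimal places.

0.49

r̂ = Σ λ_i·λ_j across factors = (-0.21)(0.36) + (0.74)(0.74) + (0.14)(0.10)
  = -0.0756 +0.5476 +0.0140 = 0.4860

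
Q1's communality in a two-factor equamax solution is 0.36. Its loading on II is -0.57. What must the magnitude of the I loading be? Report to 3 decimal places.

0.187

Under orthogonal rotation h² = Σλ², so λ_I² = h² − (0.3249) = 0.36 − 0.3249 = 0.0351.
|λ| = √0.0351 = 0.1873.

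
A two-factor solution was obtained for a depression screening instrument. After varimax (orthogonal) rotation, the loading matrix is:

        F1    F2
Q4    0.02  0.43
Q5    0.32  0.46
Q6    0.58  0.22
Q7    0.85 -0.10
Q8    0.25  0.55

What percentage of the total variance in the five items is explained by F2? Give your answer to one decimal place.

SS loadings for F2 = 0.43² + 0.46² + 0.22² + (-0.10)² + 0.55² = 0.7574
With 5 standardized items, total variance = 5. Proportion = 0.7574/5 = 0.1515 → 15.15%.

15.1%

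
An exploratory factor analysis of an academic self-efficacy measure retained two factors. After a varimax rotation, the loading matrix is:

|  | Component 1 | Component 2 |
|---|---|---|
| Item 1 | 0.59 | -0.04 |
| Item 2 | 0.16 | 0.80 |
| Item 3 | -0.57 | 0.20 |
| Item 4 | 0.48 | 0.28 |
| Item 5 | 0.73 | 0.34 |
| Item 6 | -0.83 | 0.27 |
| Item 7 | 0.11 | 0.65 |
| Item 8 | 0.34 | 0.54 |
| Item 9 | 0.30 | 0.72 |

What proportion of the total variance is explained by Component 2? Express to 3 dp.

SS loadings for Component 2 = (-0.04)² + 0.80² + 0.20² + 0.28² + 0.34² + 0.27² + 0.65² + 0.54² + 0.72² = 2.1810
Proportion of variance = 2.1810 / 9 = 0.2423.

0.242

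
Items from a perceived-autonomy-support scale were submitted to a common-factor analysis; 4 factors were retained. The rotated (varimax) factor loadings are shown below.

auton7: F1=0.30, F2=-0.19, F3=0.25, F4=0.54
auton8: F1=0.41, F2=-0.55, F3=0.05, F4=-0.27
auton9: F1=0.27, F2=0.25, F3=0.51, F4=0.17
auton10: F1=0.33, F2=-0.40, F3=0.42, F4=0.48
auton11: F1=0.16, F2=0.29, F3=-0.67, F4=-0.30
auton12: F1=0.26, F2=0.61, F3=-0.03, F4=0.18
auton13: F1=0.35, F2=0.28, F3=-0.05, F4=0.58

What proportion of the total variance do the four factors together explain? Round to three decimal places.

0.541

Communalities: 0.4802, 0.5460, 0.4244, 0.6757, 0.6486, 0.4730, 0.5398; Σh² = 3.7877.
Total variance with 7 standardized items is 7, so the solution explains 3.7877/7 = 0.5411.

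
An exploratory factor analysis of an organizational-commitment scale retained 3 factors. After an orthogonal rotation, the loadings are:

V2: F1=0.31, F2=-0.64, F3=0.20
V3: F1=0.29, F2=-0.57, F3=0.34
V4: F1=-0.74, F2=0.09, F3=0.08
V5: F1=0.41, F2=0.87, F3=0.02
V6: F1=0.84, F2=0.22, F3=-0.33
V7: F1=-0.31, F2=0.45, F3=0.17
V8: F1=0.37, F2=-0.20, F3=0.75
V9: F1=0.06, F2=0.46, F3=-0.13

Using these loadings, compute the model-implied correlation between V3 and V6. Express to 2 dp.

r̂ = Σ λ_i·λ_j across factors = (0.29)(0.84) + (-0.57)(0.22) + (0.34)(-0.33)
  = +0.2436 -0.1254 -0.1122 = 0.0060

0.01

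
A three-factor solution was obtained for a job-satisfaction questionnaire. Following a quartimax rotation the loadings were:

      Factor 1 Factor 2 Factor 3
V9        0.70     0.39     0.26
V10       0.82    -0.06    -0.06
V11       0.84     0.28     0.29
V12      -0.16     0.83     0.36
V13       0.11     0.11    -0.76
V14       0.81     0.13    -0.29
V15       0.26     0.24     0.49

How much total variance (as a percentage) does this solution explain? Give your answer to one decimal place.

SS loadings by factor: 2.6294, 1.0096, 1.1867; total = 4.8257.
Total variance with 7 standardized items is 7, so the solution explains 4.8257/7 = 0.6894 = 68.94%.

68.9%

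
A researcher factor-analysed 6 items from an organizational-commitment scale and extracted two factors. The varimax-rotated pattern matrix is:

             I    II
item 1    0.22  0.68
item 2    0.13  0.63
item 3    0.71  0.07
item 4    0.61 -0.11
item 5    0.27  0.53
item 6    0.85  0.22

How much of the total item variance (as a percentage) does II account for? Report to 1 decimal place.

20.1%

SS loadings for II = 0.68² + 0.63² + 0.07² + (-0.11)² + 0.53² + 0.22² = 1.2056
With 6 standardized items, total variance = 6. Proportion = 1.2056/6 = 0.2009 → 20.09%.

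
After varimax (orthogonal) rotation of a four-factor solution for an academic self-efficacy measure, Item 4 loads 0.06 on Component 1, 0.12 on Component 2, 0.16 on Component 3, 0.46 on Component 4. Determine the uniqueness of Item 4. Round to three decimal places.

0.745

h² = 0.06² + 0.12² + 0.16² + 0.46² = 0.0036 + 0.0144 + 0.0256 + 0.2116 = 0.2552
Uniqueness u² = 1 − h² = 1 − 0.2552 = 0.7448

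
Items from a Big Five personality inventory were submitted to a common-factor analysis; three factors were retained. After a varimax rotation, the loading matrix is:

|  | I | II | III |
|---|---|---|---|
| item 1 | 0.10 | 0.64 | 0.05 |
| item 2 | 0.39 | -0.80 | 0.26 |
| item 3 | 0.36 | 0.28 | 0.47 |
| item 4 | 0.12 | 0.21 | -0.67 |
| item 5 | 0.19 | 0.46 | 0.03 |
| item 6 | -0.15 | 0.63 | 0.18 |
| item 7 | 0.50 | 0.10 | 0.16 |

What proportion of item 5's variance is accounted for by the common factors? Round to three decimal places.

h² = 0.19² + 0.46² + 0.03² = 0.0361 + 0.2116 + 0.0009 = 0.2486

0.249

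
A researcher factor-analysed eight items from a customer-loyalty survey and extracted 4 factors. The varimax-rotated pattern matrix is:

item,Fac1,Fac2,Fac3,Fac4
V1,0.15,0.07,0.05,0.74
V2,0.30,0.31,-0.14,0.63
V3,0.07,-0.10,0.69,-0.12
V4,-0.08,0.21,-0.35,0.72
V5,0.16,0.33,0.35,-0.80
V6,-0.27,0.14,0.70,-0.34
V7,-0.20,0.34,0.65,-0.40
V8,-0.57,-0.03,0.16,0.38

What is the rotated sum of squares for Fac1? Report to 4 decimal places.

SS loadings for Fac1 = 0.15² + 0.30² + 0.07² + (-0.08)² + 0.16² + (-0.27)² + (-0.20)² + (-0.57)² = 0.0225 + 0.0900 + 0.0049 + 0.0064 + 0.0256 + 0.0729 + 0.0400 + 0.3249 = 0.5872

0.5872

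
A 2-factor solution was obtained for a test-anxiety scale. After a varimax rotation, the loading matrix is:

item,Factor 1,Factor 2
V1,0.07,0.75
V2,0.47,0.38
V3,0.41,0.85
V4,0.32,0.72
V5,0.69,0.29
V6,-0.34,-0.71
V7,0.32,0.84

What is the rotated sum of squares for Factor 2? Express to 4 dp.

SS loadings for Factor 2 = 0.75² + 0.38² + 0.85² + 0.72² + 0.29² + (-0.71)² + 0.84² = 0.5625 + 0.1444 + 0.7225 + 0.5184 + 0.0841 + 0.5041 + 0.7056 = 3.2416

3.2416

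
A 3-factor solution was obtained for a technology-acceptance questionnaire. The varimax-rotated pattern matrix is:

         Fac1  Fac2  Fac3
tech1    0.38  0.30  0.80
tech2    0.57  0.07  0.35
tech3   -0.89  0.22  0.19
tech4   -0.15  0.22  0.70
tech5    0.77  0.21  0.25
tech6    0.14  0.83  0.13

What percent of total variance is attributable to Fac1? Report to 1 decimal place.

SS loadings for Fac1 = 0.38² + 0.57² + (-0.89)² + (-0.15)² + 0.77² + 0.14² = 1.8964
With 6 standardized items, total variance = 6. Proportion = 1.8964/6 = 0.3161 → 31.61%.

31.6%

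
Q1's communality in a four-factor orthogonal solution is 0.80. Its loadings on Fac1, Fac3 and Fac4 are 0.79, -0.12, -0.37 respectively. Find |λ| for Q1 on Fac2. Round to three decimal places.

Under orthogonal rotation h² = Σλ², so λ_Fac2² = h² − (0.7754) = 0.80 − 0.7754 = 0.0246.
|λ| = √0.0246 = 0.1568.

0.157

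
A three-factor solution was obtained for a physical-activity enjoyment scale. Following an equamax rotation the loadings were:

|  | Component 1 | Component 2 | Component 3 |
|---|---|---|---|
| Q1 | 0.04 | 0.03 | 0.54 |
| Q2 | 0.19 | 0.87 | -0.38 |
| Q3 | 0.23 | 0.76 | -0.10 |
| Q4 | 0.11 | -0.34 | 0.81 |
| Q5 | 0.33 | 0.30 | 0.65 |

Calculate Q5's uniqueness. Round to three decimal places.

0.379

h² = 0.33² + 0.30² + 0.65² = 0.1089 + 0.0900 + 0.4225 = 0.6214
Uniqueness u² = 1 − h² = 1 − 0.6214 = 0.3786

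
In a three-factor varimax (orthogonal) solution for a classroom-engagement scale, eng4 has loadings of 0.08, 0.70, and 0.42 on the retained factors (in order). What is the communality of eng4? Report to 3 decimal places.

h² = 0.08² + 0.70² + 0.42² = 0.0064 + 0.4900 + 0.1764 = 0.6728

0.673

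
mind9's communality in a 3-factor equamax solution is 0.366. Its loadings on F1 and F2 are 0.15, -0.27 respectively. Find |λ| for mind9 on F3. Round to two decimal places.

0.52

Under orthogonal rotation h² = Σλ², so λ_F3² = h² − (0.0954) = 0.366 − 0.0954 = 0.2706.
|λ| = √0.2706 = 0.5202.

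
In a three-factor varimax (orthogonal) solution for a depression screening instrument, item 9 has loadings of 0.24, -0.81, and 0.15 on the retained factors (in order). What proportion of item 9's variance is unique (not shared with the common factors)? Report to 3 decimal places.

0.264

h² = 0.24² + (-0.81)² + 0.15² = 0.0576 + 0.6561 + 0.0225 = 0.7362
Uniqueness u² = 1 − h² = 1 − 0.7362 = 0.2638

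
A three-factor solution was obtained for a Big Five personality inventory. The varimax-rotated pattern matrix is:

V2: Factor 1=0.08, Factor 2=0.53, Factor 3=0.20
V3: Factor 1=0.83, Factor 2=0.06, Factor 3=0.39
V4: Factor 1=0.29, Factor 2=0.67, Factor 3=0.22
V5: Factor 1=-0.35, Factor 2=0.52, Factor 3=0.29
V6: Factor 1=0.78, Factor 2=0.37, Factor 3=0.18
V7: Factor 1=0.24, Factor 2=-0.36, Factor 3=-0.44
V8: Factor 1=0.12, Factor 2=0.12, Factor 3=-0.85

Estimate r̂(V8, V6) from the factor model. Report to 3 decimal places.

r̂ = Σ λ_i·λ_j across factors = (0.12)(0.78) + (0.12)(0.37) + (-0.85)(0.18)
  = +0.0936 +0.0444 -0.1530 = -0.0150

-0.015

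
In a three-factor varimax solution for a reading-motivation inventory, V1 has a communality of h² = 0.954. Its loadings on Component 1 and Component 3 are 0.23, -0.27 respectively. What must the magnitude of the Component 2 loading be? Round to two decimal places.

0.91

Under orthogonal rotation h² = Σλ², so λ_Component 2² = h² − (0.1258) = 0.954 − 0.1258 = 0.8282.
|λ| = √0.8282 = 0.9101.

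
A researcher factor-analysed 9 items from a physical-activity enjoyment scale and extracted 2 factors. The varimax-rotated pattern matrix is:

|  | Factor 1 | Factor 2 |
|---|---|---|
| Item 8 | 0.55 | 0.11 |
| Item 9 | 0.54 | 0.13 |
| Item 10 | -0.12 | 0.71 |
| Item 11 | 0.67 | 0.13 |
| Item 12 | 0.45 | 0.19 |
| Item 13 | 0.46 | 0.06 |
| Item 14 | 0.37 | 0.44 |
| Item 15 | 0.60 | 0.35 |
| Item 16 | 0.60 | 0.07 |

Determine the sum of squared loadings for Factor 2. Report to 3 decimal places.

SS loadings for Factor 2 = 0.11² + 0.13² + 0.71² + 0.13² + 0.19² + 0.06² + 0.44² + 0.35² + 0.07² = 0.0121 + 0.0169 + 0.5041 + 0.0169 + 0.0361 + 0.0036 + 0.1936 + 0.1225 + 0.0049 = 0.9107

0.911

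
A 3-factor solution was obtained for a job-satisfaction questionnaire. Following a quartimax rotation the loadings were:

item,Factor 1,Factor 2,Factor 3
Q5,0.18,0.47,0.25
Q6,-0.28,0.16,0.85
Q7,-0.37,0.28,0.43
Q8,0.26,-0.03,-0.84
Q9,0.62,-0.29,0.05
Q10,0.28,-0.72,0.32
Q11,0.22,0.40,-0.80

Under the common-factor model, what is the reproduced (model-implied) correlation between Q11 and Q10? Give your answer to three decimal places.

r̂ = Σ λ_i·λ_j across factors = (0.22)(0.28) + (0.40)(-0.72) + (-0.80)(0.32)
  = +0.0616 -0.2880 -0.2560 = -0.4824

-0.482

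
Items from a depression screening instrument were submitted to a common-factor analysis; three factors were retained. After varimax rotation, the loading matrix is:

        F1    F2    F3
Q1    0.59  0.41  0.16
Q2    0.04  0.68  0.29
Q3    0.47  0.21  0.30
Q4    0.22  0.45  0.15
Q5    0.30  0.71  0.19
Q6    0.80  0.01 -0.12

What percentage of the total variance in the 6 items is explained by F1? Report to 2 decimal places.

SS loadings for F1 = 0.59² + 0.04² + 0.47² + 0.22² + 0.30² + 0.80² = 1.3490
With 6 standardized items, total variance = 6. Proportion = 1.3490/6 = 0.2248 → 22.48%.

22.48%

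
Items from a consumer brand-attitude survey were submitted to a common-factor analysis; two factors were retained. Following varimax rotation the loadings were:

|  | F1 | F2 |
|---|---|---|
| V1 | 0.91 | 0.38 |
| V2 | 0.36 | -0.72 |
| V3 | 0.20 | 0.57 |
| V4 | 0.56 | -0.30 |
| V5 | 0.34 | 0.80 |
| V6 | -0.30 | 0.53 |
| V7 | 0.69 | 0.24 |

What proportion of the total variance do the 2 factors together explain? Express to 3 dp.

SS loadings by factor: 1.9930, 2.0562; total = 4.0492.
Total variance with 7 standardized items is 7, so the solution explains 4.0492/7 = 0.5785.

0.578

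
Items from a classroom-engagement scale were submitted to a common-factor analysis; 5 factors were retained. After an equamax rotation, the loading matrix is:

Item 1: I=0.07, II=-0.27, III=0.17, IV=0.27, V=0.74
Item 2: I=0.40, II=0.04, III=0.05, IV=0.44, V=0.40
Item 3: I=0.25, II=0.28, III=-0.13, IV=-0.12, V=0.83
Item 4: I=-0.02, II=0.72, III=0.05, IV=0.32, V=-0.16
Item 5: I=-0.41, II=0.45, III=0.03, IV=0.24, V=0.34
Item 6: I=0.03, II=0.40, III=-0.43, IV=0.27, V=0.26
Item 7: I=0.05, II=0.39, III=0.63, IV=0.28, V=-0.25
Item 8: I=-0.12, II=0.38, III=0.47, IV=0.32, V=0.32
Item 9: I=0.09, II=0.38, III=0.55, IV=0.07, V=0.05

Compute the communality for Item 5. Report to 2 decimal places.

0.54

h² = (-0.41)² + 0.45² + 0.03² + 0.24² + 0.34² = 0.1681 + 0.2025 + 0.0009 + 0.0576 + 0.1156 = 0.5447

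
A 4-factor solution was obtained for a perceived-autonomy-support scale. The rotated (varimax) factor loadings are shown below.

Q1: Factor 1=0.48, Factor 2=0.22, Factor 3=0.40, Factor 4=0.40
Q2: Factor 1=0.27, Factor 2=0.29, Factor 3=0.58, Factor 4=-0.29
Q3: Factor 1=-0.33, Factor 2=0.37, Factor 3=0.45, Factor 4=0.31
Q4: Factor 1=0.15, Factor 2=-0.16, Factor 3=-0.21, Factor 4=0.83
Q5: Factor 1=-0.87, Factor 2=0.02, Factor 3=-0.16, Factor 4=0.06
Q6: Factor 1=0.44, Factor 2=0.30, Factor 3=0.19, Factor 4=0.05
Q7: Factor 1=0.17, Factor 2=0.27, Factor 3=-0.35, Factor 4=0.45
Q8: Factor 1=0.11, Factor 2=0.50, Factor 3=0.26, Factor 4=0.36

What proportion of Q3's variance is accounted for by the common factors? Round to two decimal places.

h² = (-0.33)² + 0.37² + 0.45² + 0.31² = 0.1089 + 0.1369 + 0.2025 + 0.0961 = 0.5444

0.54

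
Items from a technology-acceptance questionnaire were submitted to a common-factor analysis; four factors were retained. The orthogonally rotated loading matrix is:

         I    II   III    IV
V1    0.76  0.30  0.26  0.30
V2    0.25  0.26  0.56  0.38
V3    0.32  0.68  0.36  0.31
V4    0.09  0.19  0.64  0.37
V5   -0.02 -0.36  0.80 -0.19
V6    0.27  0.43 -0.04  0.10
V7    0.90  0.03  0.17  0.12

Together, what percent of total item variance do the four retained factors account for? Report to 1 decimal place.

67.5%

Communalities: 0.8252, 0.5881, 0.7905, 0.5907, 0.8061, 0.2694, 0.8542; Σh² = 4.7242.
Total variance with 7 standardized items is 7, so the solution explains 4.7242/7 = 0.6749 = 67.49%.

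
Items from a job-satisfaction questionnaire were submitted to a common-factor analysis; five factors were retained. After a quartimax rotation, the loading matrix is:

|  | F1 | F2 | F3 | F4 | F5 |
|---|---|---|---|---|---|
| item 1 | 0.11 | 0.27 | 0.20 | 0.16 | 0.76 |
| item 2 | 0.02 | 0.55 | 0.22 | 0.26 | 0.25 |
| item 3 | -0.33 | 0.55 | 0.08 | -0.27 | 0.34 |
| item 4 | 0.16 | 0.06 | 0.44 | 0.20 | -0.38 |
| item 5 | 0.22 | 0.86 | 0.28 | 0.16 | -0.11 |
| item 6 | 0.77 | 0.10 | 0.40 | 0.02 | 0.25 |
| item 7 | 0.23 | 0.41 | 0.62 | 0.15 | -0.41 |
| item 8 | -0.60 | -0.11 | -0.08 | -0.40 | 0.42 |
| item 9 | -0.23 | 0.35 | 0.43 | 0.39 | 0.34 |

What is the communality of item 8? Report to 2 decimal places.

0.71

h² = (-0.60)² + (-0.11)² + (-0.08)² + (-0.40)² + 0.42² = 0.3600 + 0.0121 + 0.0064 + 0.1600 + 0.1764 = 0.7149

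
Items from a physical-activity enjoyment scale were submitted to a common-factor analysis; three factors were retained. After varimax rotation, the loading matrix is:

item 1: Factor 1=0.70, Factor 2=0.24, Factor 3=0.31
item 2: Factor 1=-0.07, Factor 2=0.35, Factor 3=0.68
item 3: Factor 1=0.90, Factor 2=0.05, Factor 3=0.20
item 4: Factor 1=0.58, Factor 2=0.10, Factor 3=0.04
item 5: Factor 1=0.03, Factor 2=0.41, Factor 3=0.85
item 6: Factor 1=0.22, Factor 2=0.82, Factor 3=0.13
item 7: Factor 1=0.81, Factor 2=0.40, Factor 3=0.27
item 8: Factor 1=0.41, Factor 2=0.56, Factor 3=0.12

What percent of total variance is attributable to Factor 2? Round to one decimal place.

SS loadings for Factor 2 = 0.24² + 0.35² + 0.05² + 0.10² + 0.41² + 0.82² + 0.40² + 0.56² = 1.5067
With 8 standardized items, total variance = 8. Proportion = 1.5067/8 = 0.1883 → 18.83%.

18.8%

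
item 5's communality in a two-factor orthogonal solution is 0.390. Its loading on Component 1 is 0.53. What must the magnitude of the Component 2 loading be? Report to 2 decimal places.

0.33

Under orthogonal rotation h² = Σλ², so λ_Component 2² = h² − (0.2809) = 0.390 − 0.2809 = 0.1091.
|λ| = √0.1091 = 0.3303.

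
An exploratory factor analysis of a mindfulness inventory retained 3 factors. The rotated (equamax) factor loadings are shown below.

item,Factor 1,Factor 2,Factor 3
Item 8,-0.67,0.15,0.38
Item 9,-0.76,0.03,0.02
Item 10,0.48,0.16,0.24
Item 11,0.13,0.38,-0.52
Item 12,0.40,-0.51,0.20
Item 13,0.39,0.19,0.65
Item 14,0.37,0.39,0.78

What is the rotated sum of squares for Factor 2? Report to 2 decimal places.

0.64

SS loadings for Factor 2 = 0.15² + 0.03² + 0.16² + 0.38² + (-0.51)² + 0.19² + 0.39² = 0.0225 + 0.0009 + 0.0256 + 0.1444 + 0.2601 + 0.0361 + 0.1521 = 0.6417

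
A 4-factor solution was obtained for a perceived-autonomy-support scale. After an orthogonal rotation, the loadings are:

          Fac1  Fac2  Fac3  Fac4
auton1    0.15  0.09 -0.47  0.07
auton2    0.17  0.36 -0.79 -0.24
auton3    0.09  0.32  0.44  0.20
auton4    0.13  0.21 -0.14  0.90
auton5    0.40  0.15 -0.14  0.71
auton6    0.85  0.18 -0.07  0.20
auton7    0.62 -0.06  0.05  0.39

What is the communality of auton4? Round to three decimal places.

0.891

h² = 0.13² + 0.21² + (-0.14)² + 0.90² = 0.0169 + 0.0441 + 0.0196 + 0.8100 = 0.8906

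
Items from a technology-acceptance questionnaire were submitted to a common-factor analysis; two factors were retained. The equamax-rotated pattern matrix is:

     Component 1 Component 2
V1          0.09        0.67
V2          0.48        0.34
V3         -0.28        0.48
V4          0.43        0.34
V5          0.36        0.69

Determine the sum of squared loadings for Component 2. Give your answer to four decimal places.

SS loadings for Component 2 = 0.67² + 0.34² + 0.48² + 0.34² + 0.69² = 0.4489 + 0.1156 + 0.2304 + 0.1156 + 0.4761 = 1.3866

1.3866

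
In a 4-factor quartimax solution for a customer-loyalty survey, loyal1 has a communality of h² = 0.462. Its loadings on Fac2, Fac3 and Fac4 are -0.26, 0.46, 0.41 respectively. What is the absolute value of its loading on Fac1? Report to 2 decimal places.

0.12

Under orthogonal rotation h² = Σλ², so λ_Fac1² = h² − (0.4473) = 0.462 − 0.4473 = 0.0147.
|λ| = √0.0147 = 0.1212.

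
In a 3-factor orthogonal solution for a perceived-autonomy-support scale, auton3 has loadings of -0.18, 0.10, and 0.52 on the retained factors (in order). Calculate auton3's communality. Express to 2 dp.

0.31

h² = (-0.18)² + 0.10² + 0.52² = 0.0324 + 0.0100 + 0.2704 = 0.3128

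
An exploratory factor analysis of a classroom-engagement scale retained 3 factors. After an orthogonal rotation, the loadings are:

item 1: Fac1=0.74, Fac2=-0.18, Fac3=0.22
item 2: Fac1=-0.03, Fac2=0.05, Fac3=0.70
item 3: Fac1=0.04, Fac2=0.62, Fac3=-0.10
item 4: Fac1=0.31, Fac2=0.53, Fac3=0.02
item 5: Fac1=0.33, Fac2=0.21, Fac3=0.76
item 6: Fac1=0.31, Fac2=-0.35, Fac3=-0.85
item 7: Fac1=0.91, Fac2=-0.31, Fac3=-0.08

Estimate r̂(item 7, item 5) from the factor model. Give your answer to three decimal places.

r̂ = Σ λ_i·λ_j across factors = (0.91)(0.33) + (-0.31)(0.21) + (-0.08)(0.76)
  = +0.3003 -0.0651 -0.0608 = 0.1744

0.174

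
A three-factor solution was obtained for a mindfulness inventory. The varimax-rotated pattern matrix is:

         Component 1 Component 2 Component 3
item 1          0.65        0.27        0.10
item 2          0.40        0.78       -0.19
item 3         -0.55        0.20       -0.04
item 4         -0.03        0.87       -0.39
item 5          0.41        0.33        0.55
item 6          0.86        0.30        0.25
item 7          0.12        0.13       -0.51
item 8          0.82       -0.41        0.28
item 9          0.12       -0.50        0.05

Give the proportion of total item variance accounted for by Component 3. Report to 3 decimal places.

0.101

SS loadings for Component 3 = 0.10² + (-0.19)² + (-0.04)² + (-0.39)² + 0.55² + 0.25² + (-0.51)² + 0.28² + 0.05² = 0.9058
Proportion of variance = 0.9058 / 9 = 0.1006.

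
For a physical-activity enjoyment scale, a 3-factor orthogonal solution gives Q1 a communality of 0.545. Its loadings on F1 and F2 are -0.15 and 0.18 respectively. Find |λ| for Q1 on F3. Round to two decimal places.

0.70

Under orthogonal rotation h² = Σλ², so λ_F3² = h² − (0.0549) = 0.545 − 0.0549 = 0.4901.
|λ| = √0.4901 = 0.7001.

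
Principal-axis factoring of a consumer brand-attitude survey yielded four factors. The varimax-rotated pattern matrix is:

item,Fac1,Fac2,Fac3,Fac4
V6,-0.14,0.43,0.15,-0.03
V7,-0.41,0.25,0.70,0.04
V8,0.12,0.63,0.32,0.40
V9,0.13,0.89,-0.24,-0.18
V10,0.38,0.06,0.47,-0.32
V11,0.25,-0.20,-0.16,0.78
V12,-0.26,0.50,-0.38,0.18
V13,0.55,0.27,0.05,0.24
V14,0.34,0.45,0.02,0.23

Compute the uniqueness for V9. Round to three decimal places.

h² = 0.13² + 0.89² + (-0.24)² + (-0.18)² = 0.0169 + 0.7921 + 0.0576 + 0.0324 = 0.8990
Uniqueness u² = 1 − h² = 1 − 0.8990 = 0.1010

0.101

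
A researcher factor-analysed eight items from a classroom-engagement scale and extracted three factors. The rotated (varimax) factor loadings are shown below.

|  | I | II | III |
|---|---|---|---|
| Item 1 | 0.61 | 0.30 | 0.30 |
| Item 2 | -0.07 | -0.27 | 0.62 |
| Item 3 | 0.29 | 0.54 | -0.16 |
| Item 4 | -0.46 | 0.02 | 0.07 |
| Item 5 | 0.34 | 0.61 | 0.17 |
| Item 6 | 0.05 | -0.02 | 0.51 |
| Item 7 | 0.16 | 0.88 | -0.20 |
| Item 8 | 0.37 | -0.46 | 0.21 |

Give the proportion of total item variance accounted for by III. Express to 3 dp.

0.110

SS loadings for III = 0.30² + 0.62² + (-0.16)² + 0.07² + 0.17² + 0.51² + (-0.20)² + 0.21² = 0.8780
Proportion of variance = 0.8780 / 8 = 0.1098.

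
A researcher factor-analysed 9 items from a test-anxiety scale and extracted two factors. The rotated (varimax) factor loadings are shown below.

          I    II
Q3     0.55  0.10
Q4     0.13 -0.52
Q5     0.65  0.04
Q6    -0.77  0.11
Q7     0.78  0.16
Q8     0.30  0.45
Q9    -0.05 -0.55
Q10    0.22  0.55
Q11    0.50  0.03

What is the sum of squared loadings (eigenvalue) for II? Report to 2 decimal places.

SS loadings for II = 0.10² + (-0.52)² + 0.04² + 0.11² + 0.16² + 0.45² + (-0.55)² + 0.55² + 0.03² = 0.0100 + 0.2704 + 0.0016 + 0.0121 + 0.0256 + 0.2025 + 0.3025 + 0.3025 + 0.0009 = 1.1281

1.13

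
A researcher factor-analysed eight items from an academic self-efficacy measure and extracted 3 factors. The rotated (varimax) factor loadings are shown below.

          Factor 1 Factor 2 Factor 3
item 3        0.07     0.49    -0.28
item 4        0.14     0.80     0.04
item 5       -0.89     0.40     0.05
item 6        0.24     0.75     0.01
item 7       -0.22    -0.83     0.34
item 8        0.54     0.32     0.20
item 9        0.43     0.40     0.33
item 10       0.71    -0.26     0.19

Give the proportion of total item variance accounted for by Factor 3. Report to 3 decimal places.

0.048

SS loadings for Factor 3 = (-0.28)² + 0.04² + 0.05² + 0.01² + 0.34² + 0.20² + 0.33² + 0.19² = 0.3832
Proportion of variance = 0.3832 / 8 = 0.0479.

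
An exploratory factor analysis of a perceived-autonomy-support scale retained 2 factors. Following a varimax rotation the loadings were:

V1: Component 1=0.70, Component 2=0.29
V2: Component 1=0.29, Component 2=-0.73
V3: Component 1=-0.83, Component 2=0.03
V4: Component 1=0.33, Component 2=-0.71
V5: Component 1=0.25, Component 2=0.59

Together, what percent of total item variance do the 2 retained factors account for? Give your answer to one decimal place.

Communalities: 0.5741, 0.6170, 0.6898, 0.6130, 0.4106; Σh² = 2.9045.
Total variance with 5 standardized items is 5, so the solution explains 2.9045/5 = 0.5809 = 58.09%.

58.1%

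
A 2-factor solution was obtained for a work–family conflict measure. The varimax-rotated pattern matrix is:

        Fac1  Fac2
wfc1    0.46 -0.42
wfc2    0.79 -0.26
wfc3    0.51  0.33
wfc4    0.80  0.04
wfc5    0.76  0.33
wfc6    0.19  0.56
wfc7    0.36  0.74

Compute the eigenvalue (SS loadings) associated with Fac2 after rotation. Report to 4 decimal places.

1.3246

SS loadings for Fac2 = (-0.42)² + (-0.26)² + 0.33² + 0.04² + 0.33² + 0.56² + 0.74² = 0.1764 + 0.0676 + 0.1089 + 0.0016 + 0.1089 + 0.3136 + 0.5476 = 1.3246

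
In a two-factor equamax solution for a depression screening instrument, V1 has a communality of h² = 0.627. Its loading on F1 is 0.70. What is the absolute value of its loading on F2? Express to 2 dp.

0.37

Under orthogonal rotation h² = Σλ², so λ_F2² = h² − (0.4900) = 0.627 − 0.4900 = 0.1370.
|λ| = √0.1370 = 0.3701.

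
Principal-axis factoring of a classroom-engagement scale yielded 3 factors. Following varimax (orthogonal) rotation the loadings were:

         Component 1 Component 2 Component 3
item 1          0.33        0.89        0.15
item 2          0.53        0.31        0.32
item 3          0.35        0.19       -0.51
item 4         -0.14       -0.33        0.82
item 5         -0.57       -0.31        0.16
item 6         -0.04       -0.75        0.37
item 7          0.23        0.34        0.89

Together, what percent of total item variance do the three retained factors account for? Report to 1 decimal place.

Communalities: 0.9235, 0.4794, 0.4187, 0.8009, 0.4466, 0.7010, 0.9606; Σh² = 4.7307.
Total variance with 7 standardized items is 7, so the solution explains 4.7307/7 = 0.6758 = 67.58%.

67.6%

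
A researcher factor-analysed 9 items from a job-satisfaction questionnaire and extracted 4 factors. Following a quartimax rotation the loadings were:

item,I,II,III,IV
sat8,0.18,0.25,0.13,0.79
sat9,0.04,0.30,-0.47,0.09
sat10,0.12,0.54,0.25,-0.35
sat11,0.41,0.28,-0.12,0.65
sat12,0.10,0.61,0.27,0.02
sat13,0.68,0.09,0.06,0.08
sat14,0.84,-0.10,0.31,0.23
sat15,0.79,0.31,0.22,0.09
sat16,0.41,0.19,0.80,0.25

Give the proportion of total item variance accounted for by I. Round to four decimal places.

SS loadings for I = 0.18² + 0.04² + 0.12² + 0.41² + 0.10² + 0.68² + 0.84² + 0.79² + 0.41² = 2.1867
Proportion of variance = 2.1867 / 9 = 0.2430.

0.2430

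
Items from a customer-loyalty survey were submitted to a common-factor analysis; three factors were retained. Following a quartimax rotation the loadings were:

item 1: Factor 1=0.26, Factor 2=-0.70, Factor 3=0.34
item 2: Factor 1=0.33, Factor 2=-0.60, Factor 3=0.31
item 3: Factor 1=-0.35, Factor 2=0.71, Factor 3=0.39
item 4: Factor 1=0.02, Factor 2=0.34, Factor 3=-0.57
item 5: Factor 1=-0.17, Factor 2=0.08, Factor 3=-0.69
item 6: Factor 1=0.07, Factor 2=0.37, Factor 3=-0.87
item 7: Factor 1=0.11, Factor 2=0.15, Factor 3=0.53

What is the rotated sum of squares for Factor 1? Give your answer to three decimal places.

SS loadings for Factor 1 = 0.26² + 0.33² + (-0.35)² + 0.02² + (-0.17)² + 0.07² + 0.11² = 0.0676 + 0.1089 + 0.1225 + 0.0004 + 0.0289 + 0.0049 + 0.0121 = 0.3453

0.345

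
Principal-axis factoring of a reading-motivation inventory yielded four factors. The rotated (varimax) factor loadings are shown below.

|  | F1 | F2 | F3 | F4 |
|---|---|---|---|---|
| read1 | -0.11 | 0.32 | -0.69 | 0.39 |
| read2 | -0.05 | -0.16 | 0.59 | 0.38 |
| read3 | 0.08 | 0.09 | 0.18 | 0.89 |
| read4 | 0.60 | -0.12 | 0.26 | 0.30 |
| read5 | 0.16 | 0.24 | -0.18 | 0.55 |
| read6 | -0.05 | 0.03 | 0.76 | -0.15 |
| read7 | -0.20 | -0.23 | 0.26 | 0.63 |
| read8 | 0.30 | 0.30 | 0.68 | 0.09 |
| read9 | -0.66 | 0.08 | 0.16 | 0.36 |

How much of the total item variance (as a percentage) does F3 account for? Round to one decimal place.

23.2%

SS loadings for F3 = (-0.69)² + 0.59² + 0.18² + 0.26² + (-0.18)² + 0.76² + 0.26² + 0.68² + 0.16² = 2.0898
With 9 standardized items, total variance = 9. Proportion = 2.0898/9 = 0.2322 → 23.22%.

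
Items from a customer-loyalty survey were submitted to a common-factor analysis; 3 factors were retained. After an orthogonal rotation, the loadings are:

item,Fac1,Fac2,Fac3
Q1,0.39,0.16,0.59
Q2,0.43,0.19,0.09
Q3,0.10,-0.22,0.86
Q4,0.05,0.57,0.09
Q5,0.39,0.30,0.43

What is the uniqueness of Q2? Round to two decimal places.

h² = 0.43² + 0.19² + 0.09² = 0.1849 + 0.0361 + 0.0081 = 0.2291
Uniqueness u² = 1 − h² = 1 − 0.2291 = 0.7709

0.77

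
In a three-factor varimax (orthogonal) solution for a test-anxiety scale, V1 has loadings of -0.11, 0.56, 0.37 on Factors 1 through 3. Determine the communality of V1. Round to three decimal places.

0.463

h² = (-0.11)² + 0.56² + 0.37² = 0.0121 + 0.3136 + 0.1369 = 0.4626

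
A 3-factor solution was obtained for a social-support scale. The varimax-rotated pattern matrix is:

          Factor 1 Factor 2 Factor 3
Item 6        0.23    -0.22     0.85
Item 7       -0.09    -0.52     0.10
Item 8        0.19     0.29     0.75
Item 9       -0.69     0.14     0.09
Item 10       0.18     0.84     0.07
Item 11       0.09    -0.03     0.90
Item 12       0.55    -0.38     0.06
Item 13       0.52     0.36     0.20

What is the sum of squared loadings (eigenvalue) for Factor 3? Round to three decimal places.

2.162

SS loadings for Factor 3 = 0.85² + 0.10² + 0.75² + 0.09² + 0.07² + 0.90² + 0.06² + 0.20² = 0.7225 + 0.0100 + 0.5625 + 0.0081 + 0.0049 + 0.8100 + 0.0036 + 0.0400 = 2.1616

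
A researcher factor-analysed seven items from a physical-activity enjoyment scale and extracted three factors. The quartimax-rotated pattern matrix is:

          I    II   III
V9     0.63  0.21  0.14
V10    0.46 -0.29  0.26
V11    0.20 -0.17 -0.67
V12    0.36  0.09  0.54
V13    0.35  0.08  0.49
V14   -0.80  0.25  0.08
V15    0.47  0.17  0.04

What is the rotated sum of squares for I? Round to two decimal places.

1.76

SS loadings for I = 0.63² + 0.46² + 0.20² + 0.36² + 0.35² + (-0.80)² + 0.47² = 0.3969 + 0.2116 + 0.0400 + 0.1296 + 0.1225 + 0.6400 + 0.2209 = 1.7615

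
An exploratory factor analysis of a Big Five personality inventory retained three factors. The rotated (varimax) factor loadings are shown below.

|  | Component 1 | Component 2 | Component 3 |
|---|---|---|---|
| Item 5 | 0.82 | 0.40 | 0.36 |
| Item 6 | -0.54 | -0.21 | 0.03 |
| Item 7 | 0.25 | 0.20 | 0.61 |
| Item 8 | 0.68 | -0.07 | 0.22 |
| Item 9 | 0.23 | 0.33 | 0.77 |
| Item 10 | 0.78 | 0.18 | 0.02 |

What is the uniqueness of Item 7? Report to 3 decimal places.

h² = 0.25² + 0.20² + 0.61² = 0.0625 + 0.0400 + 0.3721 = 0.4746
Uniqueness u² = 1 − h² = 1 − 0.4746 = 0.5254

0.525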